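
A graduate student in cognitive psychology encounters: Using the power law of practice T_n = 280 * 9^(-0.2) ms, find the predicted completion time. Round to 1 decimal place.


T_n = 280 * 9^(-0.2)
9^(-0.2) = 0.644394
T_n = 280 * 0.644394
= 180.4 ms


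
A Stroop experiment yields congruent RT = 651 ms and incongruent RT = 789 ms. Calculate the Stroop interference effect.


Stroop effect = RT(incongruent) - RT(congruent)
= 789 - 651
= 138 ms


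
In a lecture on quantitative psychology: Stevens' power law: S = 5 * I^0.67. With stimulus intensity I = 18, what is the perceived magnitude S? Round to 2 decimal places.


S = 5 * 18^0.67
18^0.67 = 6.9348
S = 5 * 6.9348
= 34.67


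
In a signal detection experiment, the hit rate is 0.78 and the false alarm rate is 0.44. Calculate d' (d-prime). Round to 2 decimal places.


d' = z(HR) - z(FAR)
z(0.78) = 0.7722
z(0.44) = -0.151
d' = 0.7722 - -0.151
= 0.92


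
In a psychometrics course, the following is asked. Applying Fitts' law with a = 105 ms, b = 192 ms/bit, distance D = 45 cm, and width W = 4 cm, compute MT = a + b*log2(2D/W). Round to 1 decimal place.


MT = 105 + 192 * log2(2*45/4)
2D/W = 22.5
log2(22.5) = 4.4919
MT = 105 + 192 * 4.4919
= 967.4 ms


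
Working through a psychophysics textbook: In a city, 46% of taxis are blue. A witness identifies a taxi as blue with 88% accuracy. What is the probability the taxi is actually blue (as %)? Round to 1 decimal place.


P(blue | says blue) = P(says blue | blue)*P(blue) / [P(says blue | blue)*P(blue) + P(says blue | not blue)*P(not blue)]
Numerator = 0.88 * 0.46 = 0.4048
False identification = 0.12 * 0.54 = 0.0648
P = 0.4048 / (0.4048 + 0.0648)
= 0.4048 / 0.4696
As percentage = 86.2


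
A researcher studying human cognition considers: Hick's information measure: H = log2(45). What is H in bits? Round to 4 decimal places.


H = log2(n)
H = log2(45)
= 5.4919


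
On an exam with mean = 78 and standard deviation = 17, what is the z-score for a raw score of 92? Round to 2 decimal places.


z = (X - mu) / sigma
= (92 - 78) / 17
= 14 / 17
= 0.82


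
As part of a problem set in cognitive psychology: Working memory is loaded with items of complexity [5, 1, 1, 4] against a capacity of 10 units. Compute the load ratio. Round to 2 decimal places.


Total complexity = 5 + 1 + 1 + 4 = 11
Load = total / capacity = 11 / 10
= 1.10


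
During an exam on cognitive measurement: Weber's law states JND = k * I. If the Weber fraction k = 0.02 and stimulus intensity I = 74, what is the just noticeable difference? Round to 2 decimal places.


JND = k * I
JND = 0.02 * 74
= 1.48


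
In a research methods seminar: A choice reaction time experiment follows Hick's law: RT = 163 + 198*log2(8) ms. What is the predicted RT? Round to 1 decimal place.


RT = 163 + 198 * log2(8)
log2(8) = 3.0
RT = 163 + 198 * 3.0
= 163 + 594.0
= 757.0 ms


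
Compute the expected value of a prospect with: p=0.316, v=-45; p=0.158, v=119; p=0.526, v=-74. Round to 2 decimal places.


EU = sum(p_i * v_i)
0.316 * -45 = -14.22
0.158 * 119 = 18.802
0.526 * -74 = -38.924
EU = -14.22 + 18.802 + -38.924
= -34.34


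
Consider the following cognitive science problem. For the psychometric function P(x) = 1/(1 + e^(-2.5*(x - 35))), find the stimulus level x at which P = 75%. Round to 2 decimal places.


At P = 0.75: 0.75 = 1/(1 + e^(-k*(x-x0)))
Solving: e^(-k*(x-x0)) = 1/3
x = x0 + ln(3)/k
ln(3) = 1.0986
x = 35 + 1.0986/2.5
= 35 + 0.4394
= 35.44


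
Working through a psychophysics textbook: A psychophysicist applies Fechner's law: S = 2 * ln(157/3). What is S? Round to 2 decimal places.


S = 2 * ln(157/3)
I/I0 = 52.333333
ln(52.333333) = 3.9576
S = 2 * 3.9576
= 7.92


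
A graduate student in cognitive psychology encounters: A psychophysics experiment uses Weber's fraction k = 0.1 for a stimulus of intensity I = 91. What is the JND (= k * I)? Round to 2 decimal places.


JND = k * I
JND = 0.1 * 91
= 9.10


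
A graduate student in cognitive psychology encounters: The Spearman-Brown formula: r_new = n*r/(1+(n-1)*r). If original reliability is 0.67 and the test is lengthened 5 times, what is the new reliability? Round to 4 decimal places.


r_new = n*r / (1 + (n-1)*r)
Numerator = 5 * 0.67 = 3.35
Denominator = 1 + 4 * 0.67 = 3.68
r_new = 3.35 / 3.68
= 0.9103


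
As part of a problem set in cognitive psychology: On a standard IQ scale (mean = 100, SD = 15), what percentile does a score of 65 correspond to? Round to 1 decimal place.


z = (IQ - mean) / SD
z = (65 - 100) / 15 = -2.3333
Percentile = Phi(-2.3333) * 100
Phi(-2.3333) = 0.009816
= 1.0


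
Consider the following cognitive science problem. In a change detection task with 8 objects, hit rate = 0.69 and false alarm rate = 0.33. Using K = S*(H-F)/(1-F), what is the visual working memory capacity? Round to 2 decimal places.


K = S * (H - F) / (1 - F)
H - F = 0.36
1 - F = 0.67
K = 8 * 0.36 / 0.67
= 4.30


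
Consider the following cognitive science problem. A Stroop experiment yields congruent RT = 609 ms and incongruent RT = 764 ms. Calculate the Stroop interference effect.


Stroop effect = RT(incongruent) - RT(congruent)
= 764 - 609
= 155 ms


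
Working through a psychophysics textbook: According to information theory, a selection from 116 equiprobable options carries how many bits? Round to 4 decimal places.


H = log2(n)
H = log2(116)
= 6.8580


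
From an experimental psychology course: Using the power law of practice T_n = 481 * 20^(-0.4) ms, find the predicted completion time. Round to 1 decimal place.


T_n = 481 * 20^(-0.4)
20^(-0.4) = 0.301709
T_n = 481 * 0.301709
= 145.1 ms


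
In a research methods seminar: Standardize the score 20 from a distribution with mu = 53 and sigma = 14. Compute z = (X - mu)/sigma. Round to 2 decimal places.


z = (X - mu) / sigma
= (20 - 53) / 14
= -33 / 14
= -2.36


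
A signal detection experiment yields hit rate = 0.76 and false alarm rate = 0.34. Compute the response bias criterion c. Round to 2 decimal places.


c = -0.5 * (z(HR) + z(FAR))
z(0.76) = 0.7063
z(0.34) = -0.4125
c = -0.5 * (0.7063 + -0.4125)
= -0.5 * 0.2938
= -0.15


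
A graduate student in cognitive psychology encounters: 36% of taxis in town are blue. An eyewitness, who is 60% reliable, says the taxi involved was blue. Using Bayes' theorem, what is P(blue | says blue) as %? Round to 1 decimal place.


P(blue | says blue) = P(says blue | blue)*P(blue) / [P(says blue | blue)*P(blue) + P(says blue | not blue)*P(not blue)]
Numerator = 0.6 * 0.36 = 0.216
False identification = 0.4 * 0.64 = 0.256
P = 0.216 / (0.216 + 0.256)
= 0.216 / 0.472
As percentage = 45.8


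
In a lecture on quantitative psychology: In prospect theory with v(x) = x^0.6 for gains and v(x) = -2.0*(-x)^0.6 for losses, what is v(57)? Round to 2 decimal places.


Since x = 57 >= 0, use v(x) = x^0.6
57^0.6 = 11.3116
v(57) = 11.31


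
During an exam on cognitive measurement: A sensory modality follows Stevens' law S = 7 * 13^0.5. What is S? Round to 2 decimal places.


S = 7 * 13^0.5
13^0.5 = 3.6056
S = 7 * 3.6056
= 25.24


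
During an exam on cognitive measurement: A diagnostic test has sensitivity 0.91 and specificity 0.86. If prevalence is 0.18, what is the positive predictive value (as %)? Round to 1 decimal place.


PPV = (sens * prev) / (sens * prev + (1-spec) * (1-prev))
Numerator = 0.91 * 0.18 = 0.1638
P(positive and no disease) = (1 - spec) * (1 - prev) = (1 - 0.86) * (1 - 0.18) = 0.1148
Denominator = 0.1638 + 0.1148 = 0.2786
PPV = 0.1638 / 0.2786 = 0.58794
As percentage = 58.8


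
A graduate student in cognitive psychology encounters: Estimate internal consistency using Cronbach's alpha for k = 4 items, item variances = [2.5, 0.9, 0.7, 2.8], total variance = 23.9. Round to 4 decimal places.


alpha = (k/(k-1)) * (1 - sum(s_i^2)/s_total^2)
sum(item variances) = 6.9
k/(k-1) = 4/3 = 1.333333
1 - 6.9/23.9 = 1 - 0.288703 = 0.711297
alpha = 1.333333 * 0.711297
= 0.9484


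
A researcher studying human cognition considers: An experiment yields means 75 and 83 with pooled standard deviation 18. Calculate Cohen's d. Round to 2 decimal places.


Cohen's d = (M1 - M2) / S_pooled
= (75 - 83) / 18
= -8 / 18
= -0.44


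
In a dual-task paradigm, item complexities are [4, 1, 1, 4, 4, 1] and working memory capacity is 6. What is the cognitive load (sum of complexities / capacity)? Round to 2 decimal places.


Total complexity = 4 + 1 + 1 + 4 + 4 + 1 = 15
Load = total / capacity = 15 / 6
= 2.50


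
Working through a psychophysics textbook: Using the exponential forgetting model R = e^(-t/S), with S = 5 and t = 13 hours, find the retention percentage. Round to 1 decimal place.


R = e^(-t/S)
-t/S = -13/5 = -2.6
R = e^(-2.6) = 0.074274
Percentage = 0.074274 * 100
= 7.4


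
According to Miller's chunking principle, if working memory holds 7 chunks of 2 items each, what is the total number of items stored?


Total items = chunks * items_per_chunk
= 7 * 2
= 14


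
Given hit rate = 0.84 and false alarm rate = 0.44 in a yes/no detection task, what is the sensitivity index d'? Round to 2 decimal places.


d' = z(HR) - z(FAR)
z(0.84) = 0.9945
z(0.44) = -0.151
d' = 0.9945 - -0.151
= 1.15


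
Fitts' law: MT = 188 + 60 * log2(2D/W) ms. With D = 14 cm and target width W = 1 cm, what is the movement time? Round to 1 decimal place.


MT = 188 + 60 * log2(2*14/1)
2D/W = 28.0
log2(28.0) = 4.8074
MT = 188 + 60 * 4.8074
= 476.4 ms


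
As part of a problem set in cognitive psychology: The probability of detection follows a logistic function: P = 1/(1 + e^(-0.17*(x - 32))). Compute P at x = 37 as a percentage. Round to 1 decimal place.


P(x) = 1/(1 + e^(-0.17*(37 - 32)))
Exponent = -0.17 * 5 = -0.85
e^(-0.85) = 0.427415
P = 1/(1 + 0.427415) = 0.700567
Percentage = 70.1


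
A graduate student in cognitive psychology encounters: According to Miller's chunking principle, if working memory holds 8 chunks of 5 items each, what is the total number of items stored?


Total items = chunks * items_per_chunk
= 8 * 5
= 40


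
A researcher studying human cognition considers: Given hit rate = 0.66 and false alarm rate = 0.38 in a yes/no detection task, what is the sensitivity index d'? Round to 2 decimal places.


d' = z(HR) - z(FAR)
z(0.66) = 0.4125
z(0.38) = -0.3055
d' = 0.4125 - -0.3055
= 0.72


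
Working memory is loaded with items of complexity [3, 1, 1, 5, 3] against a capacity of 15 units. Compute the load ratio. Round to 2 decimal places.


Total complexity = 3 + 1 + 1 + 5 + 3 = 13
Load = total / capacity = 13 / 15
= 0.87


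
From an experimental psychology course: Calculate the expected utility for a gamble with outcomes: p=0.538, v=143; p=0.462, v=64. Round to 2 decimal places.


EU = sum(p_i * v_i)
0.538 * 143 = 76.934
0.462 * 64 = 29.568
EU = 76.934 + 29.568
= 106.50


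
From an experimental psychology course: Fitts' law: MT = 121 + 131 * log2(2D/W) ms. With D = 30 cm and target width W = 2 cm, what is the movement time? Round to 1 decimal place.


MT = 121 + 131 * log2(2*30/2)
2D/W = 30.0
log2(30.0) = 4.9069
MT = 121 + 131 * 4.9069
= 763.8 ms


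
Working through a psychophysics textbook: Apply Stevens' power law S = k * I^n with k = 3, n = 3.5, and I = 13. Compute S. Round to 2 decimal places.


S = 3 * 13^3.5
13^3.5 = 7921.3962
S = 3 * 7921.3962
= 23764.19


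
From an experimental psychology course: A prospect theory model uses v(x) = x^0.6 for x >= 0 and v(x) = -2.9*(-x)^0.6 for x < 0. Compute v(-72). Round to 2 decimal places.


Since x = -72 < 0, use v(x) = -lambda*(-x)^alpha
(-x) = 72
72^0.6 = 13.0137
v(-72) = -2.9 * 13.0137
= -37.74


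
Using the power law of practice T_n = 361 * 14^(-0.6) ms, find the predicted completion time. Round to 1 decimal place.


T_n = 361 * 14^(-0.6)
14^(-0.6) = 0.205269
T_n = 361 * 0.205269
= 74.1 ms


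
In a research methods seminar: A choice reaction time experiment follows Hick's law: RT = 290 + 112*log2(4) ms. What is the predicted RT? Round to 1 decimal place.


RT = 290 + 112 * log2(4)
log2(4) = 2.0
RT = 290 + 112 * 2.0
= 290 + 224.0
= 514.0 ms


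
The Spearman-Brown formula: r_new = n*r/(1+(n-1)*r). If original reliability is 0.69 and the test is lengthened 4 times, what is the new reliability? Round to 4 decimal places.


r_new = n*r / (1 + (n-1)*r)
Numerator = 4 * 0.69 = 2.76
Denominator = 1 + 3 * 0.69 = 3.07
r_new = 2.76 / 3.07
= 0.8990


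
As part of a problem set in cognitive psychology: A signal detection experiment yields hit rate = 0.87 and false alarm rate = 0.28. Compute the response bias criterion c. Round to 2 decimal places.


c = -0.5 * (z(HR) + z(FAR))
z(0.87) = 1.1264
z(0.28) = -0.5828
c = -0.5 * (1.1264 + -0.5828)
= -0.5 * 0.5436
= -0.27


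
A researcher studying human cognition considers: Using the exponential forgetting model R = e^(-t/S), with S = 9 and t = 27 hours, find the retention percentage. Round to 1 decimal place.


R = e^(-t/S)
-t/S = -27/9 = -3.0
R = e^(-3.0) = 0.049787
Percentage = 0.049787 * 100
= 5.0


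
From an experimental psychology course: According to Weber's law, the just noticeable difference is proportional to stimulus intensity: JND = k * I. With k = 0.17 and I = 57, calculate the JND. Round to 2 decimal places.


JND = k * I
JND = 0.17 * 57
= 9.69


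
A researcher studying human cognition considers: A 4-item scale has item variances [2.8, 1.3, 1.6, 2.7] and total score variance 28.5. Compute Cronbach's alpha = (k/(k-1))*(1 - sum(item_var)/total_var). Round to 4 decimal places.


alpha = (k/(k-1)) * (1 - sum(s_i^2)/s_total^2)
sum(item variances) = 8.4
k/(k-1) = 4/3 = 1.333333
1 - 8.4/28.5 = 1 - 0.294737 = 0.705263
alpha = 1.333333 * 0.705263
= 0.9404


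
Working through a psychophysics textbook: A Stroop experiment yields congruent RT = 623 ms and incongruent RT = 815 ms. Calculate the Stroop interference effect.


Stroop effect = RT(incongruent) - RT(congruent)
= 815 - 623
= 192 ms


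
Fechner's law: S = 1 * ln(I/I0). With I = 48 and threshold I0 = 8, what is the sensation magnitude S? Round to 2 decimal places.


S = 1 * ln(48/8)
I/I0 = 6.0
ln(6.0) = 1.7918
S = 1 * 1.7918
= 1.79


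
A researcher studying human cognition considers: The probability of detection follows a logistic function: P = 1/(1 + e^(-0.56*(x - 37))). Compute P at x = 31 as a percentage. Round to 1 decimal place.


P(x) = 1/(1 + e^(-0.56*(31 - 37)))
Exponent = -0.56 * -6 = 3.36
e^(3.36) = 28.789191
P = 1/(1 + 28.789191) = 0.033569
Percentage = 3.4


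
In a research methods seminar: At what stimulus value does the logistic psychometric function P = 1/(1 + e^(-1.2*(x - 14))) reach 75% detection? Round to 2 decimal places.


At P = 0.75: 0.75 = 1/(1 + e^(-k*(x-x0)))
Solving: e^(-k*(x-x0)) = 1/3
x = x0 + ln(3)/k
ln(3) = 1.0986
x = 14 + 1.0986/1.2
= 14 + 0.9155
= 14.92


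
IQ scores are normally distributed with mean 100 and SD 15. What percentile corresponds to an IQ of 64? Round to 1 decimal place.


z = (IQ - mean) / SD
z = (64 - 100) / 15 = -2.4
Percentile = Phi(-2.4) * 100
Phi(-2.4) = 0.008198
= 0.8


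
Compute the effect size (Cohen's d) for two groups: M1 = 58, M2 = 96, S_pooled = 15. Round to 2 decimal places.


Cohen's d = (M1 - M2) / S_pooled
= (58 - 96) / 15
= -38 / 15
= -2.53


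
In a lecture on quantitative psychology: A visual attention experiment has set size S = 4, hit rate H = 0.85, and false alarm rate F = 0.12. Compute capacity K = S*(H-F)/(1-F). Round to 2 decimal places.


K = S * (H - F) / (1 - F)
H - F = 0.73
1 - F = 0.88
K = 4 * 0.73 / 0.88
= 3.32


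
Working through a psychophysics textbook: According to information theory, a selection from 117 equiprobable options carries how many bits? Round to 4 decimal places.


H = log2(n)
H = log2(117)
= 6.8704


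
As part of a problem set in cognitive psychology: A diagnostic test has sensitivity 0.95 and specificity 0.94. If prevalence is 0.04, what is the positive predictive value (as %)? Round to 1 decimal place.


PPV = (sens * prev) / (sens * prev + (1-spec) * (1-prev))
Numerator = 0.95 * 0.04 = 0.038
P(positive and no disease) = (1 - spec) * (1 - prev) = (1 - 0.94) * (1 - 0.04) = 0.0576
Denominator = 0.038 + 0.0576 = 0.0956
PPV = 0.038 / 0.0956 = 0.39749
As percentage = 39.7


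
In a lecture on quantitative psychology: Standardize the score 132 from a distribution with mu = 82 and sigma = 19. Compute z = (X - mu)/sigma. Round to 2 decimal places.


z = (X - mu) / sigma
= (132 - 82) / 19
= 50 / 19
= 2.63


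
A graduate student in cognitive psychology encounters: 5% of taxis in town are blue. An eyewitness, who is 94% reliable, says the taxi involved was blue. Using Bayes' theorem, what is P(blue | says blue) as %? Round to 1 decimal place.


P(blue | says blue) = P(says blue | blue)*P(blue) / [P(says blue | blue)*P(blue) + P(says blue | not blue)*P(not blue)]
Numerator = 0.94 * 0.05 = 0.047
False identification = 0.06 * 0.95 = 0.057
P = 0.047 / (0.047 + 0.057)
= 0.047 / 0.104
As percentage = 45.2


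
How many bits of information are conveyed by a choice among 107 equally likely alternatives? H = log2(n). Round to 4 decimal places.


H = log2(n)
H = log2(107)
= 6.7415


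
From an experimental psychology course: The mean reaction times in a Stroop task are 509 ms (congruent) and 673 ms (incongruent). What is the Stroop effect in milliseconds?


Stroop effect = RT(incongruent) - RT(congruent)
= 673 - 509
= 164 ms


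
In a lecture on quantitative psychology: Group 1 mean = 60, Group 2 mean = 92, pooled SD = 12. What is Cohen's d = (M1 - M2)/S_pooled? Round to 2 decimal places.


Cohen's d = (M1 - M2) / S_pooled
= (60 - 92) / 12
= -32 / 12
= -2.67


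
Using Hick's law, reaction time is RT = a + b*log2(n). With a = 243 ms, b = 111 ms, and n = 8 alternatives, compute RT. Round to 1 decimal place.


RT = 243 + 111 * log2(8)
log2(8) = 3.0
RT = 243 + 111 * 3.0
= 243 + 333.0
= 576.0 ms


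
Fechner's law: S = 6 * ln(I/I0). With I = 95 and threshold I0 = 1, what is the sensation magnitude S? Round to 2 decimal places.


S = 6 * ln(95/1)
I/I0 = 95.0
ln(95.0) = 4.5539
S = 6 * 4.5539
= 27.32


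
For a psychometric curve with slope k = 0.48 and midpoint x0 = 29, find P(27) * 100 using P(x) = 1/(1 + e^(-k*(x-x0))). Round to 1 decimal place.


P(x) = 1/(1 + e^(-0.48*(27 - 29)))
Exponent = -0.48 * -2 = 0.96
e^(0.96) = 2.611696
P = 1/(1 + 2.611696) = 0.276878
Percentage = 27.7


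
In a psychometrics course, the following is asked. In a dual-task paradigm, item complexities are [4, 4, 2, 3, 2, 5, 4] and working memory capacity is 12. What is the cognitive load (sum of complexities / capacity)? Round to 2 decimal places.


Total complexity = 4 + 4 + 2 + 3 + 2 + 5 + 4 = 24
Load = total / capacity = 24 / 12
= 2.00


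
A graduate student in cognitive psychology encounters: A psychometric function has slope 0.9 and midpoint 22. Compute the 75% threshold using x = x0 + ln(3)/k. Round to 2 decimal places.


At P = 0.75: 0.75 = 1/(1 + e^(-k*(x-x0)))
Solving: e^(-k*(x-x0)) = 1/3
x = x0 + ln(3)/k
ln(3) = 1.0986
x = 22 + 1.0986/0.9
= 22 + 1.2207
= 23.22


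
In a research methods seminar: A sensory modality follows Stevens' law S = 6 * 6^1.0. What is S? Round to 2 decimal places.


S = 6 * 6^1.0
6^1.0 = 6.0
S = 6 * 6.0
= 36.00


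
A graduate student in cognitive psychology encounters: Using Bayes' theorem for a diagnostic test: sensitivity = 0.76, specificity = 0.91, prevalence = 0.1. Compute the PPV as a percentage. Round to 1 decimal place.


PPV = (sens * prev) / (sens * prev + (1-spec) * (1-prev))
Numerator = 0.76 * 0.1 = 0.076
P(positive and no disease) = (1 - spec) * (1 - prev) = (1 - 0.91) * (1 - 0.1) = 0.081
Denominator = 0.076 + 0.081 = 0.157
PPV = 0.076 / 0.157 = 0.484076
As percentage = 48.4


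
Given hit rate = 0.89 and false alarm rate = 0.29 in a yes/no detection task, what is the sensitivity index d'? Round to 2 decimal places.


d' = z(HR) - z(FAR)
z(0.89) = 1.2265
z(0.29) = -0.5534
d' = 1.2265 - -0.5534
= 1.78


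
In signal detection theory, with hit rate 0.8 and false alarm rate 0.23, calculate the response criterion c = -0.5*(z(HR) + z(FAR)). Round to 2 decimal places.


c = -0.5 * (z(HR) + z(FAR))
z(0.8) = 0.8416
z(0.23) = -0.7388
c = -0.5 * (0.8416 + -0.7388)
= -0.5 * 0.1028
= -0.05


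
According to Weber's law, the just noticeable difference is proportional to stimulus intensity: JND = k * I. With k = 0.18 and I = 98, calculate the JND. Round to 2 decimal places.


JND = k * I
JND = 0.18 * 98
= 17.64


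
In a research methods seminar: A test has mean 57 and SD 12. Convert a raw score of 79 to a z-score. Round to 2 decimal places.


z = (X - mu) / sigma
= (79 - 57) / 12
= 22 / 12
= 1.83


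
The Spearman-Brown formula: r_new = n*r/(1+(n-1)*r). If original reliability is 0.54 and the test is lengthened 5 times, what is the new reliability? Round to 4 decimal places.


r_new = n*r / (1 + (n-1)*r)
Numerator = 5 * 0.54 = 2.7
Denominator = 1 + 4 * 0.54 = 3.16
r_new = 2.7 / 3.16
= 0.8544


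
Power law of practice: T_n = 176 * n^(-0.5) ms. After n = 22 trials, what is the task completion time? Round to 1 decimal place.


T_n = 176 * 22^(-0.5)
22^(-0.5) = 0.213201
T_n = 176 * 0.213201
= 37.5 ms


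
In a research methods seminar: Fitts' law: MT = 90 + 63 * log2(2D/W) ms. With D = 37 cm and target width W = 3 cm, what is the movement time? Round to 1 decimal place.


MT = 90 + 63 * log2(2*37/3)
2D/W = 24.666667
log2(24.666667) = 4.6245
MT = 90 + 63 * 4.6245
= 381.3 ms


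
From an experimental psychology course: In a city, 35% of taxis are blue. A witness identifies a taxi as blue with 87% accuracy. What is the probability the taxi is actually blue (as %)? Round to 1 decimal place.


P(blue | says blue) = P(says blue | blue)*P(blue) / [P(says blue | blue)*P(blue) + P(says blue | not blue)*P(not blue)]
Numerator = 0.87 * 0.35 = 0.3045
False identification = 0.13 * 0.65 = 0.0845
P = 0.3045 / (0.3045 + 0.0845)
= 0.3045 / 0.389
As percentage = 78.3


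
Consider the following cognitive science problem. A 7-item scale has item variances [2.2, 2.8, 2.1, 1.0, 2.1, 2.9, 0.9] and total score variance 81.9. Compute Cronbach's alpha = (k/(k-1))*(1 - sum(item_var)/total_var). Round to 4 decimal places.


alpha = (k/(k-1)) * (1 - sum(s_i^2)/s_total^2)
sum(item variances) = 14.0
k/(k-1) = 7/6 = 1.166667
1 - 14.0/81.9 = 1 - 0.17094 = 0.82906
alpha = 1.166667 * 0.82906
= 0.9672


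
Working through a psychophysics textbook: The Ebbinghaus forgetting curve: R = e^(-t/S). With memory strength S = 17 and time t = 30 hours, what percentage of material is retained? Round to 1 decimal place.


R = e^(-t/S)
-t/S = -30/17 = -1.764706
R = e^(-1.764706) = 0.171237
Percentage = 0.171237 * 100
= 17.1


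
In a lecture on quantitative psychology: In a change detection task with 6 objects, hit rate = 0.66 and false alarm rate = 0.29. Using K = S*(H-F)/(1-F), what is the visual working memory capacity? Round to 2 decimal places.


K = S * (H - F) / (1 - F)
H - F = 0.37
1 - F = 0.71
K = 6 * 0.37 / 0.71
= 3.13


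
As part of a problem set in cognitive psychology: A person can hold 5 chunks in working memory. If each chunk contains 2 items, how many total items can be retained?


Total items = chunks * items_per_chunk
= 5 * 2
= 10


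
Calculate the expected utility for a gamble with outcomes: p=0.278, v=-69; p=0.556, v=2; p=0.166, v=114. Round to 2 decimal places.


EU = sum(p_i * v_i)
0.278 * -69 = -19.182
0.556 * 2 = 1.112
0.166 * 114 = 18.924
EU = -19.182 + 1.112 + 18.924
= 0.85


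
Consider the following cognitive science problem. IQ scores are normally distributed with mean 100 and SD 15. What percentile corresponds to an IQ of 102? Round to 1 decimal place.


z = (IQ - mean) / SD
z = (102 - 100) / 15 = 0.1333
Percentile = Phi(0.1333) * 100
Phi(0.1333) = 0.553022
= 55.3


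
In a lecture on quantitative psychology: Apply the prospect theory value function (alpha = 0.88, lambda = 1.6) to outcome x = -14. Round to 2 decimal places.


Since x = -14 < 0, use v(x) = -lambda*(-x)^alpha
(-x) = 14
14^0.88 = 10.1998
v(-14) = -1.6 * 10.1998
= -16.32


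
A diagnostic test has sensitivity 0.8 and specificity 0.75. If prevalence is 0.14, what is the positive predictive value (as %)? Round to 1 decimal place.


PPV = (sens * prev) / (sens * prev + (1-spec) * (1-prev))
Numerator = 0.8 * 0.14 = 0.112
P(positive and no disease) = (1 - spec) * (1 - prev) = (1 - 0.75) * (1 - 0.14) = 0.215
Denominator = 0.112 + 0.215 = 0.327
PPV = 0.112 / 0.327 = 0.342508
As percentage = 34.3


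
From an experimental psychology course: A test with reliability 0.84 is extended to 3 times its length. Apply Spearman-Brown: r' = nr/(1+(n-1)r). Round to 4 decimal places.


r_new = n*r / (1 + (n-1)*r)
Numerator = 3 * 0.84 = 2.52
Denominator = 1 + 2 * 0.84 = 2.68
r_new = 2.52 / 2.68
= 0.9403


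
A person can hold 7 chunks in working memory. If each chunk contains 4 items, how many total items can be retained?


Total items = chunks * items_per_chunk
= 7 * 4
= 28


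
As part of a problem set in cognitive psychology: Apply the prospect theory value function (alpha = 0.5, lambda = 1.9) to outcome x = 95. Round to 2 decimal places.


Since x = 95 >= 0, use v(x) = x^0.5
95^0.5 = 9.7468
v(95) = 9.75


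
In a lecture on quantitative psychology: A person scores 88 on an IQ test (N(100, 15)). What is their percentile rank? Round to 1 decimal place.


z = (IQ - mean) / SD
z = (88 - 100) / 15 = -0.8
Percentile = Phi(-0.8) * 100
Phi(-0.8) = 0.211855
= 21.2


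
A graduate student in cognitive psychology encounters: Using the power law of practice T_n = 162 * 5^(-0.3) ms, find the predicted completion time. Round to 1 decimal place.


T_n = 162 * 5^(-0.3)
5^(-0.3) = 0.617034
T_n = 162 * 0.617034
= 100.0 ms


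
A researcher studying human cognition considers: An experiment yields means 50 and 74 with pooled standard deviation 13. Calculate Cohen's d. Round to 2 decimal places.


Cohen's d = (M1 - M2) / S_pooled
= (50 - 74) / 13
= -24 / 13
= -1.85


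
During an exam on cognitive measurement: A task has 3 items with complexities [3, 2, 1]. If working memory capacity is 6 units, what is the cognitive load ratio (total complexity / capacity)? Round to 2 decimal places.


Total complexity = 3 + 2 + 1 = 6
Load = total / capacity = 6 / 6
= 1.00


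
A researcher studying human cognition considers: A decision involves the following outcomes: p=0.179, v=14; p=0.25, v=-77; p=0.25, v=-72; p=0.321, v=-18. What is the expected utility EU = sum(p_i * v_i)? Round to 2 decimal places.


EU = sum(p_i * v_i)
0.179 * 14 = 2.506
0.25 * -77 = -19.25
0.25 * -72 = -18.0
0.321 * -18 = -5.778
EU = 2.506 + -19.25 + -18.0 + -5.778
= -40.52


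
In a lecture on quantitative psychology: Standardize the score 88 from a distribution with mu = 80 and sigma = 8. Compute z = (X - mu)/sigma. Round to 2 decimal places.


z = (X - mu) / sigma
= (88 - 80) / 8
= 8 / 8
= 1.00


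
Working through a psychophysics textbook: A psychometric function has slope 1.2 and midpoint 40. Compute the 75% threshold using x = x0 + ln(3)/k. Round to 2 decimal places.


At P = 0.75: 0.75 = 1/(1 + e^(-k*(x-x0)))
Solving: e^(-k*(x-x0)) = 1/3
x = x0 + ln(3)/k
ln(3) = 1.0986
x = 40 + 1.0986/1.2
= 40 + 0.9155
= 40.92


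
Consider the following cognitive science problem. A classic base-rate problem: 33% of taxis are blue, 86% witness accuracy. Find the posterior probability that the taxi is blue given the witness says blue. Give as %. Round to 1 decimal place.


P(blue | says blue) = P(says blue | blue)*P(blue) / [P(says blue | blue)*P(blue) + P(says blue | not blue)*P(not blue)]
Numerator = 0.86 * 0.33 = 0.2838
False identification = 0.14 * 0.67 = 0.0938
P = 0.2838 / (0.2838 + 0.0938)
= 0.2838 / 0.3776
As percentage = 75.2


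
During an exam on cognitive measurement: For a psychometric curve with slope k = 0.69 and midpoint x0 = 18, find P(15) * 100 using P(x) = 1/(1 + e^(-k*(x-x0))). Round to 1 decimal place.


P(x) = 1/(1 + e^(-0.69*(15 - 18)))
Exponent = -0.69 * -3 = 2.07
e^(2.07) = 7.924823
P = 1/(1 + 7.924823) = 0.112047
Percentage = 11.2


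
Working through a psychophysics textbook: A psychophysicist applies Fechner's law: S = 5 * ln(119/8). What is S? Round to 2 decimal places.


S = 5 * ln(119/8)
I/I0 = 14.875
ln(14.875) = 2.6997
S = 5 * 2.6997
= 13.50


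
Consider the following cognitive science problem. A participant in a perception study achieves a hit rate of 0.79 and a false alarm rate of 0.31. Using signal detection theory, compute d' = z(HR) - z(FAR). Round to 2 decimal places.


d' = z(HR) - z(FAR)
z(0.79) = 0.8064
z(0.31) = -0.4959
d' = 0.8064 - -0.4959
= 1.30


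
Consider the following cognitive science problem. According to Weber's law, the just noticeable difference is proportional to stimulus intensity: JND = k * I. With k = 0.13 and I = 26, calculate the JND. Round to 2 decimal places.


JND = k * I
JND = 0.13 * 26
= 3.38


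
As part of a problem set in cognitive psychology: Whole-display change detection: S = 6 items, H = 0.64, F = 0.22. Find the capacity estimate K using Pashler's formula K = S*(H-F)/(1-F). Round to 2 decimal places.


K = S * (H - F) / (1 - F)
H - F = 0.42
1 - F = 0.78
K = 6 * 0.42 / 0.78
= 3.23


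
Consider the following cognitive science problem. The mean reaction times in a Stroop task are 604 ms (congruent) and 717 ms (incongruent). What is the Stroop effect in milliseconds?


Stroop effect = RT(incongruent) - RT(congruent)
= 717 - 604
= 113 ms


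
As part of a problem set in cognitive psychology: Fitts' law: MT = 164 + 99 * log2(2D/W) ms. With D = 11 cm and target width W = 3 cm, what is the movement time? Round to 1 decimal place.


MT = 164 + 99 * log2(2*11/3)
2D/W = 7.333333
log2(7.333333) = 2.8745
MT = 164 + 99 * 2.8745
= 448.6 ms


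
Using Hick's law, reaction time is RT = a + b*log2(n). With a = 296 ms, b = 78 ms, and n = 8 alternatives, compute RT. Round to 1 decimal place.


RT = 296 + 78 * log2(8)
log2(8) = 3.0
RT = 296 + 78 * 3.0
= 296 + 234.0
= 530.0 ms


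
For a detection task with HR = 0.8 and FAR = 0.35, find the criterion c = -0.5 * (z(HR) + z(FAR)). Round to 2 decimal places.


c = -0.5 * (z(HR) + z(FAR))
z(0.8) = 0.8416
z(0.35) = -0.3853
c = -0.5 * (0.8416 + -0.3853)
= -0.5 * 0.4563
= -0.23


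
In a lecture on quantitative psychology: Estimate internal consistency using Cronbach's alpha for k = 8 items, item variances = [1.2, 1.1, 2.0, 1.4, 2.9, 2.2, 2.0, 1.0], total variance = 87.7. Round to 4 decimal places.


alpha = (k/(k-1)) * (1 - sum(s_i^2)/s_total^2)
sum(item variances) = 13.8
k/(k-1) = 8/7 = 1.142857
1 - 13.8/87.7 = 1 - 0.157355 = 0.842645
alpha = 1.142857 * 0.842645
= 0.9630


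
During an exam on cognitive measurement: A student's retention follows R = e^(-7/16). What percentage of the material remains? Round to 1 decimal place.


R = e^(-t/S)
-t/S = -7/16 = -0.4375
R = e^(-0.4375) = 0.645649
Percentage = 0.645649 * 100
= 64.6


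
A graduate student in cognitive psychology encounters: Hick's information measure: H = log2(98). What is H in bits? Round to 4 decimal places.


H = log2(n)
H = log2(98)
= 6.6147


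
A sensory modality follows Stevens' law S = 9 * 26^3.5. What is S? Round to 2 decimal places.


S = 9 * 26^3.5
26^3.5 = 89620.367
S = 9 * 89620.367
= 806583.30


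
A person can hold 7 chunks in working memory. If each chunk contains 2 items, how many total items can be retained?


Total items = chunks * items_per_chunk
= 7 * 2
= 14


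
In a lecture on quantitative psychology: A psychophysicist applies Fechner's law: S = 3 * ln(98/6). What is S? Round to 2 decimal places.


S = 3 * ln(98/6)
I/I0 = 16.333333
ln(16.333333) = 2.7932
S = 3 * 2.7932
= 8.38


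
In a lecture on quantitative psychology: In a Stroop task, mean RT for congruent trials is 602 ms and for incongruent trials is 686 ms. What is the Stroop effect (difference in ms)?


Stroop effect = RT(incongruent) - RT(congruent)
= 686 - 602
= 84 ms


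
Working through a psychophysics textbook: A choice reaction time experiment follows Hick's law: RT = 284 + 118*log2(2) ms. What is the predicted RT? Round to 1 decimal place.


RT = 284 + 118 * log2(2)
log2(2) = 1.0
RT = 284 + 118 * 1.0
= 284 + 118.0
= 402.0 ms


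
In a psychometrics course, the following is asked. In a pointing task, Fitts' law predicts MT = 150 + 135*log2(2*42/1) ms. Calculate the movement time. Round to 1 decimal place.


MT = 150 + 135 * log2(2*42/1)
2D/W = 84.0
log2(84.0) = 6.3923
MT = 150 + 135 * 6.3923
= 1013.0 ms


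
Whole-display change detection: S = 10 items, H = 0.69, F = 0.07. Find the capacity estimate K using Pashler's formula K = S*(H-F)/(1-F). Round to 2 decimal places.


K = S * (H - F) / (1 - F)
H - F = 0.62
1 - F = 0.93
K = 10 * 0.62 / 0.93
= 6.67


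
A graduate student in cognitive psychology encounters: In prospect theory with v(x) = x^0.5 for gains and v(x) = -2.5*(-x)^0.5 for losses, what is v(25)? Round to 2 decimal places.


Since x = 25 >= 0, use v(x) = x^0.5
25^0.5 = 5.0
v(25) = 5.00


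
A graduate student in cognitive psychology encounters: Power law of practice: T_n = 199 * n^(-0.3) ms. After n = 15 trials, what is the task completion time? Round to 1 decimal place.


T_n = 199 * 15^(-0.3)
15^(-0.3) = 0.443785
T_n = 199 * 0.443785
= 88.3 ms


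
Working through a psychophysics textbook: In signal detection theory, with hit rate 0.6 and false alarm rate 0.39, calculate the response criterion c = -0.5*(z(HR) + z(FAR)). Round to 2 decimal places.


c = -0.5 * (z(HR) + z(FAR))
z(0.6) = 0.2533
z(0.39) = -0.2793
c = -0.5 * (0.2533 + -0.2793)
= -0.5 * -0.026
= 0.01


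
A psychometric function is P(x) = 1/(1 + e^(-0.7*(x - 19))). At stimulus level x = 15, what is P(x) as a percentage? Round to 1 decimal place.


P(x) = 1/(1 + e^(-0.7*(15 - 19)))
Exponent = -0.7 * -4 = 2.8
e^(2.8) = 16.444647
P = 1/(1 + 16.444647) = 0.057324
Percentage = 5.7


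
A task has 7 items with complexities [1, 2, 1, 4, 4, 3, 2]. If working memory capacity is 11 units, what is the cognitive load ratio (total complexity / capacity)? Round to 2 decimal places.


Total complexity = 1 + 2 + 1 + 4 + 4 + 3 + 2 = 17
Load = total / capacity = 17 / 11
= 1.55


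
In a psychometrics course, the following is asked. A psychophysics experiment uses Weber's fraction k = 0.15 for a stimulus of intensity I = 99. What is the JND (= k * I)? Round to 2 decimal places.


JND = k * I
JND = 0.15 * 99
= 14.85


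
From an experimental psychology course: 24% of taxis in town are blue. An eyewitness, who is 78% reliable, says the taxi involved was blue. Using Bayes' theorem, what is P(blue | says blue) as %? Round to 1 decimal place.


P(blue | says blue) = P(says blue | blue)*P(blue) / [P(says blue | blue)*P(blue) + P(says blue | not blue)*P(not blue)]
Numerator = 0.78 * 0.24 = 0.1872
False identification = 0.22 * 0.76 = 0.1672
P = 0.1872 / (0.1872 + 0.1672)
= 0.1872 / 0.3544
As percentage = 52.8


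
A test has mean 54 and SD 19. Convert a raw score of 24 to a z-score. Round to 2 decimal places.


z = (X - mu) / sigma
= (24 - 54) / 19
= -30 / 19
= -1.58


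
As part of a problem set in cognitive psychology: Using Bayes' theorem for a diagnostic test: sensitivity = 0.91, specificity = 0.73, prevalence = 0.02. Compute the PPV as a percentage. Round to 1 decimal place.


PPV = (sens * prev) / (sens * prev + (1-spec) * (1-prev))
Numerator = 0.91 * 0.02 = 0.0182
P(positive and no disease) = (1 - spec) * (1 - prev) = (1 - 0.73) * (1 - 0.02) = 0.2646
Denominator = 0.0182 + 0.2646 = 0.2828
PPV = 0.0182 / 0.2828 = 0.064356
As percentage = 6.4


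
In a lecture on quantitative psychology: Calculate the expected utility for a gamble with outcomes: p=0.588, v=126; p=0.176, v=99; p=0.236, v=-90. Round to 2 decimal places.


EU = sum(p_i * v_i)
0.588 * 126 = 74.088
0.176 * 99 = 17.424
0.236 * -90 = -21.24
EU = 74.088 + 17.424 + -21.24
= 70.27


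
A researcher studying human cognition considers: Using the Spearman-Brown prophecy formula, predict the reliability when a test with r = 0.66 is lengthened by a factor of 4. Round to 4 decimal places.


r_new = n*r / (1 + (n-1)*r)
Numerator = 4 * 0.66 = 2.64
Denominator = 1 + 3 * 0.66 = 2.98
r_new = 2.64 / 2.98
= 0.8859


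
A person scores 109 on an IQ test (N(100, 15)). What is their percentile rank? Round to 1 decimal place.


z = (IQ - mean) / SD
z = (109 - 100) / 15 = 0.6
Percentile = Phi(0.6) * 100
Phi(0.6) = 0.725747
= 72.6


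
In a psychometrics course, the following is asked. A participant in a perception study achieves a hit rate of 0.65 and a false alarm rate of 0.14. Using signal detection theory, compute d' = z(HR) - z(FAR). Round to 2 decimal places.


d' = z(HR) - z(FAR)
z(0.65) = 0.3853
z(0.14) = -1.0803
d' = 0.3853 - -1.0803
= 1.47


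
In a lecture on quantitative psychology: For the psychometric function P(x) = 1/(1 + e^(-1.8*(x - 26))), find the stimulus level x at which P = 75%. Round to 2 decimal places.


At P = 0.75: 0.75 = 1/(1 + e^(-k*(x-x0)))
Solving: e^(-k*(x-x0)) = 1/3
x = x0 + ln(3)/k
ln(3) = 1.0986
x = 26 + 1.0986/1.8
= 26 + 0.6103
= 26.61


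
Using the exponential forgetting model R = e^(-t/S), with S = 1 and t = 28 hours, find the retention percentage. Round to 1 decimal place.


R = e^(-t/S)
-t/S = -28/1 = -28.0
R = e^(-28.0) = 0.0
Percentage = 0.0 * 100
= 0.0


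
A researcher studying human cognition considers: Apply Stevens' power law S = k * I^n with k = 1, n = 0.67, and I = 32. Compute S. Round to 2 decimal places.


S = 1 * 32^0.67
32^0.67 = 10.1965
S = 1 * 10.1965
= 10.20


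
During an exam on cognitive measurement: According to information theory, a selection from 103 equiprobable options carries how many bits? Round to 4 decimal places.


H = log2(n)
H = log2(103)
= 6.6865


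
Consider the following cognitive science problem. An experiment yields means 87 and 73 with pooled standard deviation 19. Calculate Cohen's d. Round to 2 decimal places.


Cohen's d = (M1 - M2) / S_pooled
= (87 - 73) / 19
= 14 / 19
= 0.74


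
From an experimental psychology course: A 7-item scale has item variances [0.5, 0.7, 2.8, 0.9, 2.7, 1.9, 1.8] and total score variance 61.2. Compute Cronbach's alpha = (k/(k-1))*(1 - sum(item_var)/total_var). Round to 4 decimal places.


alpha = (k/(k-1)) * (1 - sum(s_i^2)/s_total^2)
sum(item variances) = 11.3
k/(k-1) = 7/6 = 1.166667
1 - 11.3/61.2 = 1 - 0.184641 = 0.815359
alpha = 1.166667 * 0.815359
= 0.9513


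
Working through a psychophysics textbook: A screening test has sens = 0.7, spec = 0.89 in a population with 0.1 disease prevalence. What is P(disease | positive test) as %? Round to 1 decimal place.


PPV = (sens * prev) / (sens * prev + (1-spec) * (1-prev))
Numerator = 0.7 * 0.1 = 0.07
P(positive and no disease) = (1 - spec) * (1 - prev) = (1 - 0.89) * (1 - 0.1) = 0.099
Denominator = 0.07 + 0.099 = 0.169
PPV = 0.07 / 0.169 = 0.414201
As percentage = 41.4


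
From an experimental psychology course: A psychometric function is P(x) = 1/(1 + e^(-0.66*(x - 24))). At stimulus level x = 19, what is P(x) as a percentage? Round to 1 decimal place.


P(x) = 1/(1 + e^(-0.66*(19 - 24)))
Exponent = -0.66 * -5 = 3.3
e^(3.3) = 27.112639
P = 1/(1 + 27.112639) = 0.035571
Percentage = 3.6


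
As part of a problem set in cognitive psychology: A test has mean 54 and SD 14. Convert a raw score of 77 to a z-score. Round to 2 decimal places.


z = (X - mu) / sigma
= (77 - 54) / 14
= 23 / 14
= 1.64


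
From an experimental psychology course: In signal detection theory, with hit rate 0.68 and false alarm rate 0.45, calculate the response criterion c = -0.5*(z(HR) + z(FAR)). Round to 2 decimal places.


c = -0.5 * (z(HR) + z(FAR))
z(0.68) = 0.4677
z(0.45) = -0.1257
c = -0.5 * (0.4677 + -0.1257)
= -0.5 * 0.342
= -0.17
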